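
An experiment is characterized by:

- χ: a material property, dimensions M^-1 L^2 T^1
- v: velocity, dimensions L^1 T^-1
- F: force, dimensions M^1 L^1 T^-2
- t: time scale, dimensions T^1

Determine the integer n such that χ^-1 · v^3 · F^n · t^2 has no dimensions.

Balance the M exponent: (1)·n from F, plus −(-1) + 3·(0) + 2·(0) = 1 from the rest, must sum to zero.
n + 1 = 0, so n = -1.

-1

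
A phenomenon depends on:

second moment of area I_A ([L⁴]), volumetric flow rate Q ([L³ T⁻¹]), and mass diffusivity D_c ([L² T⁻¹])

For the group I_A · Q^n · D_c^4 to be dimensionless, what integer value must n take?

Balance the L exponent: (3)·n from Q, plus (4) + 4·(2) = 12 from the rest, must sum to zero.
3n + 12 = 0, so n = -4.

-4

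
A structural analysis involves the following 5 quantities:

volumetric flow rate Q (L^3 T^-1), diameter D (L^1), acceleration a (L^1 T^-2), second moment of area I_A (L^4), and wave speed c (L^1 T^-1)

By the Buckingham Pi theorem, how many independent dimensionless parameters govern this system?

There are 5 variables and 2 base dimensions (L, T).
The dimension matrix has rank 2.
Independent dimensionless groups: 5 − 2 = 3.

3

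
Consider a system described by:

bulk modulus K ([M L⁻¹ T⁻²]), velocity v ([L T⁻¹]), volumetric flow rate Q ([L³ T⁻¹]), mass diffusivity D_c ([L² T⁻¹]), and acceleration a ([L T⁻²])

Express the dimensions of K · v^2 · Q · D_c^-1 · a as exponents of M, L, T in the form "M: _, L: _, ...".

M: 1, L: 3, T: -6

Collect each base-dimension exponent across the product:
  M: (1) + 2·(0) + (0) − (0) + (0) = 1
  L: (-1) + 2·(1) + (3) − (2) + (1) = 3
  T: (-2) + 2·(-1) + (-1) − (-1) + (-2) = -6
So the dimensions are [M L³ T⁻⁶].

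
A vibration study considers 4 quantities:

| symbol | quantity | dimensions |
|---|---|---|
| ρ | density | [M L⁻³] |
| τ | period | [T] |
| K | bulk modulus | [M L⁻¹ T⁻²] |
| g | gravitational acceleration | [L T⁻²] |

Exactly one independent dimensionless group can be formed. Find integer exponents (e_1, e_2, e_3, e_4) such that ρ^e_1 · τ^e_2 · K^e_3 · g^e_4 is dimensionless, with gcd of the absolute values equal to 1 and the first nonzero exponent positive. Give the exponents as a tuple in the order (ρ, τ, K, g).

M: e_1·(1) + e_2·(0) + e_3·(1) + e_4·(0) = 0
L: e_1·(-3) + e_2·(0) + e_3·(-1) + e_4·(1) = 0
T: e_1·(0) + e_2·(1) + e_3·(-2) + e_4·(-2) = 0
Solving this homogeneous linear system for the smallest-integer solution (first nonzero entry positive) gives (1, 2, -1, 2).

(1, 2, -1, 2)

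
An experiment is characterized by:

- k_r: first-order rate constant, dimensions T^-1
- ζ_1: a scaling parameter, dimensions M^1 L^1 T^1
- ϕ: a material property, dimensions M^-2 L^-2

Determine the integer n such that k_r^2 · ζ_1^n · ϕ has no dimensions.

Balance the M exponent: (1)·n from ζ_1, plus 2·(0) + (-2) = -2 from the rest, must sum to zero.
n − 2 = 0, so n = 2.

2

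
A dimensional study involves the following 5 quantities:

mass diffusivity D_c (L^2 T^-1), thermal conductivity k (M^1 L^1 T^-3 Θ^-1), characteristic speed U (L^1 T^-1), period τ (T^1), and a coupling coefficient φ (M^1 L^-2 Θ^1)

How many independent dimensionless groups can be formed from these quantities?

There are 5 variables and 4 base dimensions (M, L, T, Θ).
The dimension matrix has rank 4.
Independent dimensionless groups: 5 − 4 = 1.

1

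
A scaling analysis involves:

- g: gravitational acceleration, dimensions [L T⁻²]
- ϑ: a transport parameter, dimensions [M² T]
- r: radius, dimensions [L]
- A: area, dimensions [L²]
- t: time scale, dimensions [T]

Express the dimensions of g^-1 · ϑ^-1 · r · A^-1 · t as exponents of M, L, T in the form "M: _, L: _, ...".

Collect each base-dimension exponent across the product:
  M: −(0) − (2) + (0) − (0) + (0) = -2
  L: −(1) − (0) + (1) − (2) + (0) = -2
  T: −(-2) − (1) + (0) − (0) + (1) = 2
So the dimensions are [M⁻² L⁻² T²].

M: -2, L: -2, T: 2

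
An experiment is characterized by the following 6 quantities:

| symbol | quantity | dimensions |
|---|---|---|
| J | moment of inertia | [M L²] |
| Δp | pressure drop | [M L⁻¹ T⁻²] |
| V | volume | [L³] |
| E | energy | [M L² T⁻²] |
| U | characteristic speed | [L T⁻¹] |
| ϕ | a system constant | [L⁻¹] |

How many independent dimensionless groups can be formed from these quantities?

3

There are 6 variables and 3 base dimensions (M, L, T).
The dimension matrix has rank 3.
Independent dimensionless groups: 6 − 3 = 3.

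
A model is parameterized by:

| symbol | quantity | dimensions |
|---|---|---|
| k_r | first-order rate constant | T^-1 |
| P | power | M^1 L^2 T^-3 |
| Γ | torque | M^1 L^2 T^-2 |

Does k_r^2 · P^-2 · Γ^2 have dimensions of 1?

yes

Sum the exponent of each base dimension across the product:
  M: 2·[k_r]_M − 2·[P]_M + 2·[Γ]_M = 2·(0) − 2·(1) + 2·(1) = 0
  L: 2·[k_r]_L − 2·[P]_L + 2·[Γ]_L = 2·(0) − 2·(2) + 2·(2) = 0
  T: 2·[k_r]_T − 2·[P]_T + 2·[Γ]_T = 2·(-1) − 2·(-3) + 2·(-2) = 0
  Θ: 2·[k_r]_Θ − 2·[P]_Θ + 2·[Γ]_Θ = 2·(0) − 2·(0) + 2·(0) = 0
  N: 2·[k_r]_N − 2·[P]_N + 2·[Γ]_N = 2·(0) − 2·(0) + 2·(0) = 0
All base exponents vanish — dimensionless.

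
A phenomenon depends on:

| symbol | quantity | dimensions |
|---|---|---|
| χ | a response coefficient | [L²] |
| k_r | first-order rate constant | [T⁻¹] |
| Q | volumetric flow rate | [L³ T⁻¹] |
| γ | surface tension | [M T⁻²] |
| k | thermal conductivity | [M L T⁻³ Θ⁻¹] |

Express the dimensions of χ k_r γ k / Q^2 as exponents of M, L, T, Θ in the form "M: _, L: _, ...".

M: 2, L: -3, T: -4, Θ: -1

Collect each base-dimension exponent across the product:
  M: (0) + (0) − 2·(0) + (1) + (1) = 2
  L: (2) + (0) − 2·(3) + (0) + (1) = -3
  T: (0) + (-1) − 2·(-1) + (-2) + (-3) = -4
  Θ: (0) + (0) − 2·(0) + (0) + (-1) = -1
So the dimensions are [M² L⁻³ T⁻⁴ Θ⁻¹].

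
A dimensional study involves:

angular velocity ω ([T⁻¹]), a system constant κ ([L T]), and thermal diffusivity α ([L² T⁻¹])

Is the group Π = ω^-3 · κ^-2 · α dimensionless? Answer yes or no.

yes

Sum the exponent of each base dimension across the product:
  L: −3·[ω]_L − 2·[κ]_L + [α]_L = −3·(0) − 2·(1) + (2) = 0
  T: −3·[ω]_T − 2·[κ]_T + [α]_T = −3·(-1) − 2·(1) + (-1) = 0
All base exponents vanish — dimensionless.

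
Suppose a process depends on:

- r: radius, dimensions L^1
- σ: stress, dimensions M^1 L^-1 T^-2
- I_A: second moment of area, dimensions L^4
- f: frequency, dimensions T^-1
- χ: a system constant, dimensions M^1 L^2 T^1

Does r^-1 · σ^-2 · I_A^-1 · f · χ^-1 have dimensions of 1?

Sum the exponent of each base dimension across the product:
  M: −[r]_M − 2·[σ]_M − [I_A]_M + [f]_M − [χ]_M = −(0) − 2·(1) − (0) + (0) − (1) = -3
  L: −[r]_L − 2·[σ]_L − [I_A]_L + [f]_L − [χ]_L = −(1) − 2·(-1) − (4) + (0) − (2) = -5
  T: −[r]_T − 2·[σ]_T − [I_A]_T + [f]_T − [χ]_T = −(0) − 2·(-2) − (0) + (-1) − (1) = 2
Net dimensions [M⁻³ L⁻⁵ T²] ≠ [1] — not dimensionless.

no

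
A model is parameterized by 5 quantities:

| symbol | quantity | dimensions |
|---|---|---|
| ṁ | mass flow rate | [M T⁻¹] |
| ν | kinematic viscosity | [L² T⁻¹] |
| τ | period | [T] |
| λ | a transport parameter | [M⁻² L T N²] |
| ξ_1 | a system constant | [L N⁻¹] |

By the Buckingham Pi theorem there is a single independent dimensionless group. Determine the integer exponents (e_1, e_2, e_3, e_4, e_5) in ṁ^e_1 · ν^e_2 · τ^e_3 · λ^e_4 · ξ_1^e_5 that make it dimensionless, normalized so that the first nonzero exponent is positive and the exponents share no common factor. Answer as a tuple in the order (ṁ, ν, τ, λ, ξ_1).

M: e_1·(1) + e_2·(0) + e_3·(0) + e_4·(-2) + e_5·(0) = 0
L: e_1·(0) + e_2·(2) + e_3·(0) + e_4·(1) + e_5·(1) = 0
T: e_1·(-1) + e_2·(-1) + e_3·(1) + e_4·(1) + e_5·(0) = 0
N: e_1·(0) + e_2·(0) + e_3·(0) + e_4·(2) + e_5·(-1) = 0
Solving this homogeneous linear system for the smallest-integer solution (first nonzero entry positive) gives (4, -3, -1, 2, 4).

(4, -3, -1, 2, 4)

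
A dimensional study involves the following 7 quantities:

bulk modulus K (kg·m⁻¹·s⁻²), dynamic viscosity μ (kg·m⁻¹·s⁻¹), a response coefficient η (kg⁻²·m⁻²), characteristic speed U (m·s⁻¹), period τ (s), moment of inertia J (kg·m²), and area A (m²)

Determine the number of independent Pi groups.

4

There are 7 variables and 3 base dimensions (M, L, T).
The dimension matrix has rank 3.
Independent dimensionless groups: 7 − 3 = 4.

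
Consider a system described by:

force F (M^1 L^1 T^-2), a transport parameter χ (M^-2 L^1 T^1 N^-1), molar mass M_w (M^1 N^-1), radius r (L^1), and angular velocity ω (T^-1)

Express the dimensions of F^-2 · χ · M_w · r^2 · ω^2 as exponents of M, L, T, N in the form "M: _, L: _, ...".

M: -3, L: 1, T: 3, N: -2

Collect each base-dimension exponent across the product:
  M: −2·(1) + (-2) + (1) + 2·(0) + 2·(0) = -3
  L: −2·(1) + (1) + (0) + 2·(1) + 2·(0) = 1
  T: −2·(-2) + (1) + (0) + 2·(0) + 2·(-1) = 3
  N: −2·(0) + (-1) + (-1) + 2·(0) + 2·(0) = -2
So the dimensions are [M⁻³ L T³ N⁻²].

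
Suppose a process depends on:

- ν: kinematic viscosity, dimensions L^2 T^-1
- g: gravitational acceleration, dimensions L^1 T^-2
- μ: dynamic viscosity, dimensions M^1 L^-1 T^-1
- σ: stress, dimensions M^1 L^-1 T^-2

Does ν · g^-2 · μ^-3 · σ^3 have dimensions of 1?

yes

Sum the exponent of each base dimension across the product:
  M: [ν]_M − 2·[g]_M − 3·[μ]_M + 3·[σ]_M = (0) − 2·(0) − 3·(1) + 3·(1) = 0
  L: [ν]_L − 2·[g]_L − 3·[μ]_L + 3·[σ]_L = (2) − 2·(1) − 3·(-1) + 3·(-1) = 0
  T: [ν]_T − 2·[g]_T − 3·[μ]_T + 3·[σ]_T = (-1) − 2·(-2) − 3·(-1) + 3·(-2) = 0
  I: [ν]_I − 2·[g]_I − 3·[μ]_I + 3·[σ]_I = (0) − 2·(0) − 3·(0) + 3·(0) = 0
All base exponents vanish — dimensionless.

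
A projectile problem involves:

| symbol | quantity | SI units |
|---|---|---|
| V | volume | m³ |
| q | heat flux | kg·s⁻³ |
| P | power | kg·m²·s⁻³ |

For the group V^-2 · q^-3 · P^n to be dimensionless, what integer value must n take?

Balance the M exponent: (1)·n from P, plus −2·(0) − 3·(1) = -3 from the rest, must sum to zero.
n − 3 = 0, so n = 3.

3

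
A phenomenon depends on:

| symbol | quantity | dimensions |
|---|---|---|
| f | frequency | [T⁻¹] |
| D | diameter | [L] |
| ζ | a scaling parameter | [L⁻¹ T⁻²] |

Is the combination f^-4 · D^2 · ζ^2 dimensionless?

Sum the exponent of each base dimension across the product:
  L: −4·[f]_L + 2·[D]_L + 2·[ζ]_L = −4·(0) + 2·(1) + 2·(-1) = 0
  T: −4·[f]_T + 2·[D]_T + 2·[ζ]_T = −4·(-1) + 2·(0) + 2·(-2) = 0
All base exponents vanish — dimensionless.

yes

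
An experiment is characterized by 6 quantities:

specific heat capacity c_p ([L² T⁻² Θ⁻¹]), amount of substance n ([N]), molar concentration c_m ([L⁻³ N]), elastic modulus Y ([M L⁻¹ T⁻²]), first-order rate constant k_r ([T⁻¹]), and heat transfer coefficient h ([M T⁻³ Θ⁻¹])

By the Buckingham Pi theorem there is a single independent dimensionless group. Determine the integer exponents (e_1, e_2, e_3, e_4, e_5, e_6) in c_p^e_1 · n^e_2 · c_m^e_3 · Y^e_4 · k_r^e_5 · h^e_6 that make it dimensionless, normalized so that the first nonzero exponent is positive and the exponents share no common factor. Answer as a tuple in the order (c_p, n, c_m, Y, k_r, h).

(3, -1, 1, 3, -3, -3)

M: e_1·(0) + e_2·(0) + e_3·(0) + e_4·(1) + e_5·(0) + e_6·(1) = 0
L: e_1·(2) + e_2·(0) + e_3·(-3) + e_4·(-1) + e_5·(0) + e_6·(0) = 0
T: e_1·(-2) + e_2·(0) + e_3·(0) + e_4·(-2) + e_5·(-1) + e_6·(-3) = 0
Θ: e_1·(-1) + e_2·(0) + e_3·(0) + e_4·(0) + e_5·(0) + e_6·(-1) = 0
N: e_1·(0) + e_2·(1) + e_3·(1) + e_4·(0) + e_5·(0) + e_6·(0) = 0
Solving this homogeneous linear system for the smallest-integer solution (first nonzero entry positive) gives (3, -1, 1, 3, -3, -3).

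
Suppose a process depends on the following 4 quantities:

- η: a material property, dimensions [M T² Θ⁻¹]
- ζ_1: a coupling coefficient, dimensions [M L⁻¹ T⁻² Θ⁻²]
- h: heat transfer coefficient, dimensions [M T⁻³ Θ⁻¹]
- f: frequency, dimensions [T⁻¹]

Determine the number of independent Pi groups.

There are 4 variables and 4 base dimensions (M, L, T, Θ).
The dimension matrix has rank 3 (less than 4: the dimension vectors are linearly dependent).
Independent dimensionless groups: 4 − 3 = 1.

1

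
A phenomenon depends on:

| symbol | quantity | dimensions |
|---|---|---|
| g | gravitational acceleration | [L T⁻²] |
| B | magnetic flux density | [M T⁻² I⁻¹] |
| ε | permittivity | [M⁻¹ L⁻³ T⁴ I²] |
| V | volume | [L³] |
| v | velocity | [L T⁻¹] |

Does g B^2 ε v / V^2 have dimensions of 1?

Sum the exponent of each base dimension across the product:
  M: [g]_M + 2·[B]_M + [ε]_M − 2·[V]_M + [v]_M = (0) + 2·(1) + (-1) − 2·(0) + (0) = 1
  L: [g]_L + 2·[B]_L + [ε]_L − 2·[V]_L + [v]_L = (1) + 2·(0) + (-3) − 2·(3) + (1) = -7
  T: [g]_T + 2·[B]_T + [ε]_T − 2·[V]_T + [v]_T = (-2) + 2·(-2) + (4) − 2·(0) + (-1) = -3
  I: [g]_I + 2·[B]_I + [ε]_I − 2·[V]_I + [v]_I = (0) + 2·(-1) + (2) − 2·(0) + (0) = 0
Net dimensions [M L⁻⁷ T⁻³] ≠ [1] — not dimensionless.

no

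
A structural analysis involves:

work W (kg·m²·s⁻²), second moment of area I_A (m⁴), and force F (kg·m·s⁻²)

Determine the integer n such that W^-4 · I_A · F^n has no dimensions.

4

Balance the M exponent: (1)·n from F, plus −4·(1) + (0) = -4 from the rest, must sum to zero.
n − 4 = 0, so n = 4.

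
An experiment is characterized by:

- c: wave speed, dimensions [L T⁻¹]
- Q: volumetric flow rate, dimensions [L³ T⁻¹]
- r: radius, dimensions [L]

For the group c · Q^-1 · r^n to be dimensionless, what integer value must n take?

Balance the L exponent: (1)·n from r, plus (1) − (3) = -2 from the rest, must sum to zero.
n − 2 = 0, so n = 2.

2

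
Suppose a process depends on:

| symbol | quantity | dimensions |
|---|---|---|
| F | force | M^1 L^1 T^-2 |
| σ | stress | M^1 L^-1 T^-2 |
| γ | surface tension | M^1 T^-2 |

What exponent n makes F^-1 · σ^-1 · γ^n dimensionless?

Balance the M exponent: (1)·n from γ, plus −(1) − (1) = -2 from the rest, must sum to zero.
n − 2 = 0, so n = 2.

2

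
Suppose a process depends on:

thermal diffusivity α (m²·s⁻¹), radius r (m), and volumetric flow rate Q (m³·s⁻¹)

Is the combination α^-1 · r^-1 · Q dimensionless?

yes

Sum the exponent of each base dimension across the product:
  L: −[α]_L − [r]_L + [Q]_L = −(2) − (1) + (3) = 0
  T: −[α]_T − [r]_T + [Q]_T = −(-1) − (0) + (-1) = 0
All base exponents vanish — dimensionless.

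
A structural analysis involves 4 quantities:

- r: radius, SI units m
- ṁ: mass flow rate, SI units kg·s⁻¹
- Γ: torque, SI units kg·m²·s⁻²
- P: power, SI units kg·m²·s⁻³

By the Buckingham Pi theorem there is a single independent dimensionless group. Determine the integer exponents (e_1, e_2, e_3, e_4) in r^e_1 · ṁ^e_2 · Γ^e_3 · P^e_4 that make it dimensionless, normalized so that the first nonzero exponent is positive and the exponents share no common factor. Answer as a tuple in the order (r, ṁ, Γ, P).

M: e_1·(0) + e_2·(1) + e_3·(1) + e_4·(1) = 0
L: e_1·(1) + e_2·(0) + e_3·(2) + e_4·(2) = 0
T: e_1·(0) + e_2·(-1) + e_3·(-2) + e_4·(-3) = 0
Solving this homogeneous linear system for the smallest-integer solution (first nonzero entry positive) gives (2, 1, -2, 1).

(2, 1, -2, 1)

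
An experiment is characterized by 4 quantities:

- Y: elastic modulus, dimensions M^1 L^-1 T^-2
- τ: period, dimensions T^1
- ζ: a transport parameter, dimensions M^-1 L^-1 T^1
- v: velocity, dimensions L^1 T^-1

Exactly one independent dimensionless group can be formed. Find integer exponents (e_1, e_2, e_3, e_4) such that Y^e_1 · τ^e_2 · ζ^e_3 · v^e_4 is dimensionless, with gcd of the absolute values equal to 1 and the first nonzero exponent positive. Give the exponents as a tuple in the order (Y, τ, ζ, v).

(1, 3, 1, 2)

M: e_1·(1) + e_2·(0) + e_3·(-1) + e_4·(0) = 0
L: e_1·(-1) + e_2·(0) + e_3·(-1) + e_4·(1) = 0
T: e_1·(-2) + e_2·(1) + e_3·(1) + e_4·(-1) = 0
Solving this homogeneous linear system for the smallest-integer solution (first nonzero entry positive) gives (1, 3, 1, 2).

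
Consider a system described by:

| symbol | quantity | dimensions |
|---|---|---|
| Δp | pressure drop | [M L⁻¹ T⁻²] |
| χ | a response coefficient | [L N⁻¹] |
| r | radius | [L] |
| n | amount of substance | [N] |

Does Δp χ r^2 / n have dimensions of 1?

no

Sum the exponent of each base dimension across the product:
  M: [Δp]_M + [χ]_M + 2·[r]_M − [n]_M = (1) + (0) + 2·(0) − (0) = 1
  L: [Δp]_L + [χ]_L + 2·[r]_L − [n]_L = (-1) + (1) + 2·(1) − (0) = 2
  T: [Δp]_T + [χ]_T + 2·[r]_T − [n]_T = (-2) + (0) + 2·(0) − (0) = -2
  N: [Δp]_N + [χ]_N + 2·[r]_N − [n]_N = (0) + (-1) + 2·(0) − (1) = -2
Net dimensions [M L² T⁻² N⁻²] ≠ [1] — not dimensionless.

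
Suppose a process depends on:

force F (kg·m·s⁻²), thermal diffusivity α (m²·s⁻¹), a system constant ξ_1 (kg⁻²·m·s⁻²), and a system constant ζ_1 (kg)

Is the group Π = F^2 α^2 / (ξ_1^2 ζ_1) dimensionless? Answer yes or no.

no

Sum the exponent of each base dimension across the product:
  M: 2·[F]_M + 2·[α]_M − 2·[ξ_1]_M − [ζ_1]_M = 2·(1) + 2·(0) − 2·(-2) − (1) = 5
  L: 2·[F]_L + 2·[α]_L − 2·[ξ_1]_L − [ζ_1]_L = 2·(1) + 2·(2) − 2·(1) − (0) = 4
  T: 2·[F]_T + 2·[α]_T − 2·[ξ_1]_T − [ζ_1]_T = 2·(-2) + 2·(-1) − 2·(-2) − (0) = -2
Net dimensions [M⁵ L⁴ T⁻²] ≠ [1] — not dimensionless.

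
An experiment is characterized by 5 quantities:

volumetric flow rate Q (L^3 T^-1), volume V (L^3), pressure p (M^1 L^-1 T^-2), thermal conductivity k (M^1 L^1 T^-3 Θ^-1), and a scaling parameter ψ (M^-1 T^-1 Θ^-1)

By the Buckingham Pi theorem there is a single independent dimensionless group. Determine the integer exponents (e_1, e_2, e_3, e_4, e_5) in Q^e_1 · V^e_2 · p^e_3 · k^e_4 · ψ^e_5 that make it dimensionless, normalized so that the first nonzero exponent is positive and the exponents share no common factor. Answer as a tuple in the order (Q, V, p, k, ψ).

M: e_1·(0) + e_2·(0) + e_3·(1) + e_4·(1) + e_5·(-1) = 0
L: e_1·(3) + e_2·(3) + e_3·(-1) + e_4·(1) + e_5·(0) = 0
T: e_1·(-1) + e_2·(0) + e_3·(-2) + e_4·(-3) + e_5·(-1) = 0
Θ: e_1·(0) + e_2·(0) + e_3·(0) + e_4·(-1) + e_5·(-1) = 0
Solving this homogeneous linear system for the smallest-integer solution (first nonzero entry positive) gives (2, -3, -2, 1, -1).

(2, -3, -2, 1, -1)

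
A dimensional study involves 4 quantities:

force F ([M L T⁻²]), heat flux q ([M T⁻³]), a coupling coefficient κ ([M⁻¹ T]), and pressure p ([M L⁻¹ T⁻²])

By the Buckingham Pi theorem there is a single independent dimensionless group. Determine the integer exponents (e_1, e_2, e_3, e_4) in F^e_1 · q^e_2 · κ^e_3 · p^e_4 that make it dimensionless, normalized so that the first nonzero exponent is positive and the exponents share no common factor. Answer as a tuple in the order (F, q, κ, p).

M: e_1·(1) + e_2·(1) + e_3·(-1) + e_4·(1) = 0
L: e_1·(1) + e_2·(0) + e_3·(0) + e_4·(-1) = 0
T: e_1·(-2) + e_2·(-3) + e_3·(1) + e_4·(-2) = 0
Solving this homogeneous linear system for the smallest-integer solution (first nonzero entry positive) gives (1, -1, 1, 1).

(1, -1, 1, 1)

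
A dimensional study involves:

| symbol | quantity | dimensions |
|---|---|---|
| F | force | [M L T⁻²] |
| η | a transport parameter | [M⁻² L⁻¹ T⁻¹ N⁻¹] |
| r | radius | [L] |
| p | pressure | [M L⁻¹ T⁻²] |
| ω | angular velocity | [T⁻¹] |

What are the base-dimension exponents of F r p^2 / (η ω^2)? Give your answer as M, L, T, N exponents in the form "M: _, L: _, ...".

Collect each base-dimension exponent across the product:
  M: (1) − (-2) + (0) + 2·(1) − 2·(0) = 5
  L: (1) − (-1) + (1) + 2·(-1) − 2·(0) = 1
  T: (-2) − (-1) + (0) + 2·(-2) − 2·(-1) = -3
  N: (0) − (-1) + (0) + 2·(0) − 2·(0) = 1
So the dimensions are [M⁵ L T⁻³ N].

M: 5, L: 1, T: -3, N: 1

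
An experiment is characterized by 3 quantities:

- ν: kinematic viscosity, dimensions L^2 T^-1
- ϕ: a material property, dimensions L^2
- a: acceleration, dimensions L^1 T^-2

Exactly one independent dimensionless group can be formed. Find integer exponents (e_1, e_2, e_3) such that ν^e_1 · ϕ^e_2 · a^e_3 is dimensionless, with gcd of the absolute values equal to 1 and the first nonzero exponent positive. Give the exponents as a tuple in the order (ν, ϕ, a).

(4, -3, -2)

L: e_1·(2) + e_2·(2) + e_3·(1) = 0
T: e_1·(-1) + e_2·(0) + e_3·(-2) = 0
Solving this homogeneous linear system for the smallest-integer solution (first nonzero entry positive) gives (4, -3, -2).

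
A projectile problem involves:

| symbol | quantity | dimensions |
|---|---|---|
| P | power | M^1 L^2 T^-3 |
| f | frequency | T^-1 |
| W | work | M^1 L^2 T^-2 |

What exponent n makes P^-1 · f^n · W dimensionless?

Balance the T exponent: (-1)·n from f, plus −(-3) + (-2) = 1 from the rest, must sum to zero.
−n + 1 = 0, so n = 1.

1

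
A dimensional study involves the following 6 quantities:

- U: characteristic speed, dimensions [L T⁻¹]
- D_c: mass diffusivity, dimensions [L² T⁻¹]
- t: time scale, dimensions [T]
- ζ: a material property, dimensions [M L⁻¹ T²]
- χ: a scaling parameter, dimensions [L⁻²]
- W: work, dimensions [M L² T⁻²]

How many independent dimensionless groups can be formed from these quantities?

3

There are 6 variables and 3 base dimensions (M, L, T).
The dimension matrix has rank 3.
Independent dimensionless groups: 6 − 3 = 3.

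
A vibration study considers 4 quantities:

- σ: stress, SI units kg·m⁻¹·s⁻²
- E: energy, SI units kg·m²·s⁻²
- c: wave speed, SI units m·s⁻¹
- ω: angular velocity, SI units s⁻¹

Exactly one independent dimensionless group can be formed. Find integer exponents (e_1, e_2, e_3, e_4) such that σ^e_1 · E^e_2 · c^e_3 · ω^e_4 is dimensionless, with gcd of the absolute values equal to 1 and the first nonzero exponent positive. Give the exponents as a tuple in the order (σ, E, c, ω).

M: e_1·(1) + e_2·(1) + e_3·(0) + e_4·(0) = 0
L: e_1·(-1) + e_2·(2) + e_3·(1) + e_4·(0) = 0
T: e_1·(-2) + e_2·(-2) + e_3·(-1) + e_4·(-1) = 0
Solving this homogeneous linear system for the smallest-integer solution (first nonzero entry positive) gives (1, -1, 3, -3).

(1, -1, 3, -3)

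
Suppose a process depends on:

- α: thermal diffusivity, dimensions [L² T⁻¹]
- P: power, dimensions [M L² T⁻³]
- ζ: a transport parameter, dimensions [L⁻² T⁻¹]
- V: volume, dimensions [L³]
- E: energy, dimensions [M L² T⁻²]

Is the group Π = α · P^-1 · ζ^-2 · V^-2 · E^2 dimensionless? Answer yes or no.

Sum the exponent of each base dimension across the product:
  M: [α]_M − [P]_M − 2·[ζ]_M − 2·[V]_M + 2·[E]_M = (0) − (1) − 2·(0) − 2·(0) + 2·(1) = 1
  L: [α]_L − [P]_L − 2·[ζ]_L − 2·[V]_L + 2·[E]_L = (2) − (2) − 2·(-2) − 2·(3) + 2·(2) = 2
  T: [α]_T − [P]_T − 2·[ζ]_T − 2·[V]_T + 2·[E]_T = (-1) − (-3) − 2·(-1) − 2·(0) + 2·(-2) = 0
Net dimensions [M L²] ≠ [1] — not dimensionless.

no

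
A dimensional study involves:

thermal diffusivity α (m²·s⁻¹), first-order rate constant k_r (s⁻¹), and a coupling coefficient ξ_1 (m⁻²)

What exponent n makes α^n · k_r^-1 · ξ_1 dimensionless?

1

Balance the L exponent: (2)·n from α, plus −(0) + (-2) = -2 from the rest, must sum to zero.
2n − 2 = 0, so n = 1.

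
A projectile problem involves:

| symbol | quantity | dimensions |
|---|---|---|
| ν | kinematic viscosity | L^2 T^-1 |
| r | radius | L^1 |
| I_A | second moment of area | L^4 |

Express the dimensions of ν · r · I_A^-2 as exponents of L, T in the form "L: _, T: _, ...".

Collect each base-dimension exponent across the product:
  L: (2) + (1) − 2·(4) = -5
  T: (-1) + (0) − 2·(0) = -1
So the dimensions are [L⁻⁵ T⁻¹].

L: -5, T: -1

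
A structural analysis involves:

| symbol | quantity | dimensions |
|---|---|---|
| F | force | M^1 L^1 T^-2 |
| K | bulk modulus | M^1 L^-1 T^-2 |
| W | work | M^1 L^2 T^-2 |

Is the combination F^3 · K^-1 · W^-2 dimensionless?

Sum the exponent of each base dimension across the product:
  M: 3·[F]_M − [K]_M − 2·[W]_M = 3·(1) − (1) − 2·(1) = 0
  L: 3·[F]_L − [K]_L − 2·[W]_L = 3·(1) − (-1) − 2·(2) = 0
  T: 3·[F]_T − [K]_T − 2·[W]_T = 3·(-2) − (-2) − 2·(-2) = 0
All base exponents vanish — dimensionless.

yes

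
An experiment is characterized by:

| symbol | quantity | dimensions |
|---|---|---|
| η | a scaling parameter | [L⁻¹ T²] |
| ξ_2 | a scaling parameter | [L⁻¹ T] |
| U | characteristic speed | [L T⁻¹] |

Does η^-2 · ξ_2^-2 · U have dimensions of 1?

Sum the exponent of each base dimension across the product:
  L: −2·[η]_L − 2·[ξ_2]_L + [U]_L = −2·(-1) − 2·(-1) + (1) = 5
  T: −2·[η]_T − 2·[ξ_2]_T + [U]_T = −2·(2) − 2·(1) + (-1) = -7
Net dimensions [L⁵ T⁻⁷] ≠ [1] — not dimensionless.

no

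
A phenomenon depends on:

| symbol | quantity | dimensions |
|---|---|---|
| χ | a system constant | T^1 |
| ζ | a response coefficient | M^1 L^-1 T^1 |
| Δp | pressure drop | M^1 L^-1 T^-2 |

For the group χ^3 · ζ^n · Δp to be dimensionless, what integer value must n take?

-1

Balance the M exponent: (1)·n from ζ, plus 3·(0) + (1) = 1 from the rest, must sum to zero.
n + 1 = 0, so n = -1.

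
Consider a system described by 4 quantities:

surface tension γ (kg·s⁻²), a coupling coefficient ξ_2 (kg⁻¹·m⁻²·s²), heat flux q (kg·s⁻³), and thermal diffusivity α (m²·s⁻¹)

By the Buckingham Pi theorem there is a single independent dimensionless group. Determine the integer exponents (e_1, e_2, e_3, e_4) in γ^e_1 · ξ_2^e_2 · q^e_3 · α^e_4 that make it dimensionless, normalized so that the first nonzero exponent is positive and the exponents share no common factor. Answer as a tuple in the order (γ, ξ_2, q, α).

(2, 1, -1, 1)

M: e_1·(1) + e_2·(-1) + e_3·(1) + e_4·(0) = 0
L: e_1·(0) + e_2·(-2) + e_3·(0) + e_4·(2) = 0
T: e_1·(-2) + e_2·(2) + e_3·(-3) + e_4·(-1) = 0
Solving this homogeneous linear system for the smallest-integer solution (first nonzero entry positive) gives (2, 1, -1, 1).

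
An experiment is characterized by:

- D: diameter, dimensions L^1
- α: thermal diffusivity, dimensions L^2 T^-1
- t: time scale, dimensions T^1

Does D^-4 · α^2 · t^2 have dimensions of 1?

Sum the exponent of each base dimension across the product:
  M: −4·[D]_M + 2·[α]_M + 2·[t]_M = −4·(0) + 2·(0) + 2·(0) = 0
  L: −4·[D]_L + 2·[α]_L + 2·[t]_L = −4·(1) + 2·(2) + 2·(0) = 0
  T: −4·[D]_T + 2·[α]_T + 2·[t]_T = −4·(0) + 2·(-1) + 2·(1) = 0
All base exponents vanish — dimensionless.

yes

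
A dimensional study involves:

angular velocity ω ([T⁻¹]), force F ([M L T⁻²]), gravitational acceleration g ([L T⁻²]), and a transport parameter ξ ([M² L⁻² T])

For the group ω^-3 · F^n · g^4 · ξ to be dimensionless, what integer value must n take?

-2

Balance the M exponent: (1)·n from F, plus −3·(0) + 4·(0) + (2) = 2 from the rest, must sum to zero.
n + 2 = 0, so n = -2.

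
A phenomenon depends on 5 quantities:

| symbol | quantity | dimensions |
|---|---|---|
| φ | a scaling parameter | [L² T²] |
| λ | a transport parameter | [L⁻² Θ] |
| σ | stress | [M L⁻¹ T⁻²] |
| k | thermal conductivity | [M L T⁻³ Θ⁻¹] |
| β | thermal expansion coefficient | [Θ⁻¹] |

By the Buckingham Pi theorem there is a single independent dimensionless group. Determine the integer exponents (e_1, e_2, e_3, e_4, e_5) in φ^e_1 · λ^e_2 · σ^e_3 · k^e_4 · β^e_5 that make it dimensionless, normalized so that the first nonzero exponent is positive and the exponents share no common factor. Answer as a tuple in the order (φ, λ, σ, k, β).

M: e_1·(0) + e_2·(0) + e_3·(1) + e_4·(1) + e_5·(0) = 0
L: e_1·(2) + e_2·(-2) + e_3·(-1) + e_4·(1) + e_5·(0) = 0
T: e_1·(2) + e_2·(0) + e_3·(-2) + e_4·(-3) + e_5·(0) = 0
Θ: e_1·(0) + e_2·(1) + e_3·(0) + e_4·(-1) + e_5·(-1) = 0
Solving this homogeneous linear system for the smallest-integer solution (first nonzero entry positive) gives (1, 3, -2, 2, 1).

(1, 3, -2, 2, 1)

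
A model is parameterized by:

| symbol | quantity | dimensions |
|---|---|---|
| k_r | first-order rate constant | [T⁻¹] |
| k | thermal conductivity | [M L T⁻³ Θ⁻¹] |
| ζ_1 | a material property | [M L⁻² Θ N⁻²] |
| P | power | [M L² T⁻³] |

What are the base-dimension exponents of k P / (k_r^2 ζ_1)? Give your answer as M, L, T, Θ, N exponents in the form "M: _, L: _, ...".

M: 1, L: 5, T: -4, Θ: -2, N: 2

Collect each base-dimension exponent across the product:
  M: −2·(0) + (1) − (1) + (1) = 1
  L: −2·(0) + (1) − (-2) + (2) = 5
  T: −2·(-1) + (-3) − (0) + (-3) = -4
  Θ: −2·(0) + (-1) − (1) + (0) = -2
  N: −2·(0) + (0) − (-2) + (0) = 2
So the dimensions are [M L⁵ T⁻⁴ Θ⁻² N²].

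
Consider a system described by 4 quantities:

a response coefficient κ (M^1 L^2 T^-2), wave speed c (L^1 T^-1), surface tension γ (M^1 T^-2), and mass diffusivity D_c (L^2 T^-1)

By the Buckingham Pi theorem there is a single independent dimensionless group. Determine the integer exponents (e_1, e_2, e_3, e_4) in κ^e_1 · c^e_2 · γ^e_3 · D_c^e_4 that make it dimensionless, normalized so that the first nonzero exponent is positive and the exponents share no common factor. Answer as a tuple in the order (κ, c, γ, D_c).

(1, 2, -1, -2)

M: e_1·(1) + e_2·(0) + e_3·(1) + e_4·(0) = 0
L: e_1·(2) + e_2·(1) + e_3·(0) + e_4·(2) = 0
T: e_1·(-2) + e_2·(-1) + e_3·(-2) + e_4·(-1) = 0
Solving this homogeneous linear system for the smallest-integer solution (first nonzero entry positive) gives (1, 2, -1, -2).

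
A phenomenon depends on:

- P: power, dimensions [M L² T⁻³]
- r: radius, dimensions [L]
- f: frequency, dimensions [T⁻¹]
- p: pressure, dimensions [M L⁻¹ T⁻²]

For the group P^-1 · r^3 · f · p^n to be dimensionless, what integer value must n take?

Balance the M exponent: (1)·n from p, plus −(1) + 3·(0) + (0) = -1 from the rest, must sum to zero.
n − 1 = 0, so n = 1.

1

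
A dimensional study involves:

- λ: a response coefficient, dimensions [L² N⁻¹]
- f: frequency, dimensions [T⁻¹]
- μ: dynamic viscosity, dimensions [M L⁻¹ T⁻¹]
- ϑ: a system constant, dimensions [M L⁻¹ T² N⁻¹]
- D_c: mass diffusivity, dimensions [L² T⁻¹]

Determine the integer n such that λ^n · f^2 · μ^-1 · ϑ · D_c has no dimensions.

-1

Balance the L exponent: (2)·n from λ, plus 2·(0) − (-1) + (-1) + (2) = 2 from the rest, must sum to zero.
2n + 2 = 0, so n = -1.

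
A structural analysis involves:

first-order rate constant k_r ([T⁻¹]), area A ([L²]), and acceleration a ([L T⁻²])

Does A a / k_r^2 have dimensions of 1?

no

Sum the exponent of each base dimension across the product:
  L: −2·[k_r]_L + [A]_L + [a]_L = −2·(0) + (2) + (1) = 3
  T: −2·[k_r]_T + [A]_T + [a]_T = −2·(-1) + (0) + (-2) = 0
Net dimensions [L³] ≠ [1] — not dimensionless.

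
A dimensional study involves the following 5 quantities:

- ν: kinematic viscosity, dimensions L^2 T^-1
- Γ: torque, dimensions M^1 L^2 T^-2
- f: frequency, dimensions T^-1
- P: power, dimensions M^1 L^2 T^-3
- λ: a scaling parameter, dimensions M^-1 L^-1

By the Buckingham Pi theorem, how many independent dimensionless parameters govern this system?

2

There are 5 variables and 3 base dimensions (M, L, T).
The dimension matrix has rank 3.
Independent dimensionless groups: 5 − 3 = 2.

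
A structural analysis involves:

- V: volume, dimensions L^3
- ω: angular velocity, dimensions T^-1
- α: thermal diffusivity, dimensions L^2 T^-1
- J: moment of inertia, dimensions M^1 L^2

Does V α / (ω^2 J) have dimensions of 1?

Sum the exponent of each base dimension across the product:
  M: [V]_M − 2·[ω]_M + [α]_M − [J]_M = (0) − 2·(0) + (0) − (1) = -1
  L: [V]_L − 2·[ω]_L + [α]_L − [J]_L = (3) − 2·(0) + (2) − (2) = 3
  T: [V]_T − 2·[ω]_T + [α]_T − [J]_T = (0) − 2·(-1) + (-1) − (0) = 1
Net dimensions [M⁻¹ L³ T] ≠ [1] — not dimensionless.

no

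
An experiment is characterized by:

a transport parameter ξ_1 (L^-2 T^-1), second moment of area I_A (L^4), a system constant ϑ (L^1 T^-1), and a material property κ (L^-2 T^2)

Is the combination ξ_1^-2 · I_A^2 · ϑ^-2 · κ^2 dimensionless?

no

Sum the exponent of each base dimension across the product:
  L: −2·[ξ_1]_L + 2·[I_A]_L − 2·[ϑ]_L + 2·[κ]_L = −2·(-2) + 2·(4) − 2·(1) + 2·(-2) = 6
  T: −2·[ξ_1]_T + 2·[I_A]_T − 2·[ϑ]_T + 2·[κ]_T = −2·(-1) + 2·(0) − 2·(-1) + 2·(2) = 8
Net dimensions [L⁶ T⁸] ≠ [1] — not dimensionless.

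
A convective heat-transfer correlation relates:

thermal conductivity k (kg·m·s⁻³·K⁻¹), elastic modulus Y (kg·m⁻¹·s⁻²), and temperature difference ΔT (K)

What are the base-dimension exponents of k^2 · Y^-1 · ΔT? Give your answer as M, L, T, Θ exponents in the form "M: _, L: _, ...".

M: 1, L: 3, T: -4, Θ: -1

Collect each base-dimension exponent across the product:
  M: 2·(1) − (1) + (0) = 1
  L: 2·(1) − (-1) + (0) = 3
  T: 2·(-3) − (-2) + (0) = -4
  Θ: 2·(-1) − (0) + (1) = -1
So the dimensions are [M L³ T⁻⁴ Θ⁻¹].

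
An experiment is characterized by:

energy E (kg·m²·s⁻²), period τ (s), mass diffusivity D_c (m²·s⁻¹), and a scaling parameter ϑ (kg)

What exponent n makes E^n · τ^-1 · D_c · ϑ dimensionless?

Balance the M exponent: (1)·n from E, plus −(0) + (0) + (1) = 1 from the rest, must sum to zero.
n + 1 = 0, so n = -1.

-1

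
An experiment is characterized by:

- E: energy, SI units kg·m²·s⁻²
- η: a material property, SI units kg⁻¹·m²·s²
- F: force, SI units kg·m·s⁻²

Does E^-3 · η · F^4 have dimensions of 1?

Sum the exponent of each base dimension across the product:
  M: −3·[E]_M + [η]_M + 4·[F]_M = −3·(1) + (-1) + 4·(1) = 0
  L: −3·[E]_L + [η]_L + 4·[F]_L = −3·(2) + (2) + 4·(1) = 0
  T: −3·[E]_T + [η]_T + 4·[F]_T = −3·(-2) + (2) + 4·(-2) = 0
  Θ: −3·[E]_Θ + [η]_Θ + 4·[F]_Θ = −3·(0) + (0) + 4·(0) = 0
All base exponents vanish — dimensionless.

yes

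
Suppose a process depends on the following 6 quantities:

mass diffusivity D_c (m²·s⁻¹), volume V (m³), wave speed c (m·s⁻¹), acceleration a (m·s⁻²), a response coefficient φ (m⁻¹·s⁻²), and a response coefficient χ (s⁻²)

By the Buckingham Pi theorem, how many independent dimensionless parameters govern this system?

4

There are 6 variables and 2 base dimensions (L, T).
The dimension matrix has rank 2.
Independent dimensionless groups: 6 − 2 = 4.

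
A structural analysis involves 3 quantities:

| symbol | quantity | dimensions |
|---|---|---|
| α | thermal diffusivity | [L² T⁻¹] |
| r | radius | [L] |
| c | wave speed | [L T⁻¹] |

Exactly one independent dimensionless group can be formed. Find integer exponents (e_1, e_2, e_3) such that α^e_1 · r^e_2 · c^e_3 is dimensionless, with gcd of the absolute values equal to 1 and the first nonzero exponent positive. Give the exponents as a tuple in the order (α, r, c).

L: e_1·(2) + e_2·(1) + e_3·(1) = 0
T: e_1·(-1) + e_2·(0) + e_3·(-1) = 0
Solving this homogeneous linear system for the smallest-integer solution (first nonzero entry positive) gives (1, -1, -1).

(1, -1, -1)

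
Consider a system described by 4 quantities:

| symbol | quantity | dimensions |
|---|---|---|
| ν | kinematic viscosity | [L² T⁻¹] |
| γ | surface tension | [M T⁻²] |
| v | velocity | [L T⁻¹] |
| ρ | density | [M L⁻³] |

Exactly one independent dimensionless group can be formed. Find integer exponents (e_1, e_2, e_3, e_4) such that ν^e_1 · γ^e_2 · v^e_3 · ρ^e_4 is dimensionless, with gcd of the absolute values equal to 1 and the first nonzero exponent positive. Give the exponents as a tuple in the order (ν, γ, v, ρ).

M: e_1·(0) + e_2·(1) + e_3·(0) + e_4·(1) = 0
L: e_1·(2) + e_2·(0) + e_3·(1) + e_4·(-3) = 0
T: e_1·(-1) + e_2·(-2) + e_3·(-1) + e_4·(0) = 0
Solving this homogeneous linear system for the smallest-integer solution (first nonzero entry positive) gives (1, -1, 1, 1).

(1, -1, 1, 1)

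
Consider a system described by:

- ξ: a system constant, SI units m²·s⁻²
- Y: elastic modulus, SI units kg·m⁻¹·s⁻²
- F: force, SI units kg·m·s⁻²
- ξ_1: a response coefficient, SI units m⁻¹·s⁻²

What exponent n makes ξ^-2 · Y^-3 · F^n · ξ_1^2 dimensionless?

3

Balance the M exponent: (1)·n from F, plus −2·(0) − 3·(1) + 2·(0) = -3 from the rest, must sum to zero.
n − 3 = 0, so n = 3.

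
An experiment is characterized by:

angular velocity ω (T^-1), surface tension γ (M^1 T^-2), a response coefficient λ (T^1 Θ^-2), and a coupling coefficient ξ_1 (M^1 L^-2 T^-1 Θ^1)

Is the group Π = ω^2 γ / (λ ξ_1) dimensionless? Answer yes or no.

Sum the exponent of each base dimension across the product:
  M: 2·[ω]_M + [γ]_M − [λ]_M − [ξ_1]_M = 2·(0) + (1) − (0) − (1) = 0
  L: 2·[ω]_L + [γ]_L − [λ]_L − [ξ_1]_L = 2·(0) + (0) − (0) − (-2) = 2
  T: 2·[ω]_T + [γ]_T − [λ]_T − [ξ_1]_T = 2·(-1) + (-2) − (1) − (-1) = -4
  Θ: 2·[ω]_Θ + [γ]_Θ − [λ]_Θ − [ξ_1]_Θ = 2·(0) + (0) − (-2) − (1) = 1
Net dimensions [L² T⁻⁴ Θ] ≠ [1] — not dimensionless.

no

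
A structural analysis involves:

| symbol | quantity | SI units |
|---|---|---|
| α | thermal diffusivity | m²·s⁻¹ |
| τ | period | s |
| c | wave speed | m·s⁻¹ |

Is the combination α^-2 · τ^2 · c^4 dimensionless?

Sum the exponent of each base dimension across the product:
  M: −2·[α]_M + 2·[τ]_M + 4·[c]_M = −2·(0) + 2·(0) + 4·(0) = 0
  L: −2·[α]_L + 2·[τ]_L + 4·[c]_L = −2·(2) + 2·(0) + 4·(1) = 0
  T: −2·[α]_T + 2·[τ]_T + 4·[c]_T = −2·(-1) + 2·(1) + 4·(-1) = 0
All base exponents vanish — dimensionless.

yes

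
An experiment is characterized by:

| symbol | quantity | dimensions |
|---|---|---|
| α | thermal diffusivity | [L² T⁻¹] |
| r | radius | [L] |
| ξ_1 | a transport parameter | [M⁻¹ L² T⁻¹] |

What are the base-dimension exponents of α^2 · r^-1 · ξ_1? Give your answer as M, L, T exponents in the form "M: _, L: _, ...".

M: -1, L: 5, T: -3

Collect each base-dimension exponent across the product:
  M: 2·(0) − (0) + (-1) = -1
  L: 2·(2) − (1) + (2) = 5
  T: 2·(-1) − (0) + (-1) = -3
So the dimensions are [M⁻¹ L⁵ T⁻³].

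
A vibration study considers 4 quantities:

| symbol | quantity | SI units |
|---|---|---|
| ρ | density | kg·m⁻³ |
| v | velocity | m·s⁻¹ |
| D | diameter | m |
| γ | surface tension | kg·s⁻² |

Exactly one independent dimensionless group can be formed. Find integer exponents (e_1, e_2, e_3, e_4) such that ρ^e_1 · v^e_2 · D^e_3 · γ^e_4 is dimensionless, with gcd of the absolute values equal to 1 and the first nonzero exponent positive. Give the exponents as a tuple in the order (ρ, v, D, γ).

M: e_1·(1) + e_2·(0) + e_3·(0) + e_4·(1) = 0
L: e_1·(-3) + e_2·(1) + e_3·(1) + e_4·(0) = 0
T: e_1·(0) + e_2·(-1) + e_3·(0) + e_4·(-2) = 0
Solving this homogeneous linear system for the smallest-integer solution (first nonzero entry positive) gives (1, 2, 1, -1).

(1, 2, 1, -1)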